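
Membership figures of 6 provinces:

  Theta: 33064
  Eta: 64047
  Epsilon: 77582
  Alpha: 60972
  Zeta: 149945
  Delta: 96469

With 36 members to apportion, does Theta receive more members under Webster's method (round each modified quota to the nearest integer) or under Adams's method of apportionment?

Webster: Theta 2, Eta 5, Epsilon 6, Alpha 5, Zeta 11, Delta 7.
Adams: Theta 3, Eta 5, Epsilon 6, Alpha 5, Zeta 10, Delta 7.
Theta gets 2 under Webster and 3 under Adams.

Adams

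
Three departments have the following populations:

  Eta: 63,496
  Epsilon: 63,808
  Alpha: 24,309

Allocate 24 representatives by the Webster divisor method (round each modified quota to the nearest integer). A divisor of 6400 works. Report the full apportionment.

Eta 10, Epsilon 10, Alpha 4

With modified divisor 6400: modified quotas Eta 9.921, Epsilon 9.970, Alpha 3.798.
Rounding to the nearest integer: Eta 10, Epsilon 10, Alpha 4 (total 24).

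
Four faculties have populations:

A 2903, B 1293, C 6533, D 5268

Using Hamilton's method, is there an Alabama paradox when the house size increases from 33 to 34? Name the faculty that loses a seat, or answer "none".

none

At 33 seats: A 6, B 3, C 13, D 11.
At 34 seats: A 6, B 3, C 14, D 11.
No faculty's allocation decreased.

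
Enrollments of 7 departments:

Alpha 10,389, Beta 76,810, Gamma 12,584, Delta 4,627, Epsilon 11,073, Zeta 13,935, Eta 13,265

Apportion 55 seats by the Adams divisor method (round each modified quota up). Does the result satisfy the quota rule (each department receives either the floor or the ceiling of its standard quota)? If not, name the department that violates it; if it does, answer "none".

Standard quotas: Alpha 4.005, Beta 29.608, Gamma 4.851, Delta 1.784, Epsilon 4.268, Zeta 5.372, Eta 5.113.
Adams allocation: Alpha 4, Beta 28, Gamma 5, Delta 2, Epsilon 5, Zeta 6, Eta 5.
Beta has quota 29.608 (lower 29, upper 30) but receives 28 — outside the quota interval.

Beta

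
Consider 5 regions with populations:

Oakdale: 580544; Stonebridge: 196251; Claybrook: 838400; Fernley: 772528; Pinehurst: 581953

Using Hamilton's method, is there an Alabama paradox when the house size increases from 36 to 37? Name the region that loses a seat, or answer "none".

Stonebridge

At 36 seats: Oakdale 7, Stonebridge 3, Claybrook 10, Fernley 9, Pinehurst 7.
At 37 seats: Oakdale 7, Stonebridge 2, Claybrook 11, Fernley 10, Pinehurst 7.
Stonebridge drops from 3 to 2.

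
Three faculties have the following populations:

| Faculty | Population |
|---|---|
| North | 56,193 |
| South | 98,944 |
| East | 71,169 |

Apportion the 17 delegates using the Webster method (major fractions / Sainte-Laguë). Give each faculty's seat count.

Standard divisor 226306/17 ≈ 13312.118; standard quotas: North 4.221, South 7.433, East 5.346.
Rounding to the nearest integer gives 4, 7, 5 = 16 seats, so the divisor must be adjusted.
With modified divisor 13100: modified quotas North 4.290, South 7.553, East 5.433.
Rounding to the nearest integer: North 4, South 8, East 5 (total 17).

North 4; South 8; East 5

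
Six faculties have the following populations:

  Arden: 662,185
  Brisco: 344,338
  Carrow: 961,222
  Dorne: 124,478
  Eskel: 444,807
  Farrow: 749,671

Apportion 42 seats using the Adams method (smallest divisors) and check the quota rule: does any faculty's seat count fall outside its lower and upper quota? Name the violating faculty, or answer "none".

none

Standard quotas: Arden 8.462, Brisco 4.400, Carrow 12.283, Dorne 1.591, Eskel 5.684, Farrow 9.580.
Adams allocation: Arden 8, Brisco 5, Carrow 12, Dorne 2, Eskel 6, Farrow 9.
Every allocation lies between the lower and upper quota.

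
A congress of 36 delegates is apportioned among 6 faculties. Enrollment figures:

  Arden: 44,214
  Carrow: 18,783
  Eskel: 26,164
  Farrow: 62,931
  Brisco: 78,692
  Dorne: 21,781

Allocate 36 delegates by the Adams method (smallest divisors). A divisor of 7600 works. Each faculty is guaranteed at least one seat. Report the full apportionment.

Arden: 6; Carrow: 3; Eskel: 4; Farrow: 9; Brisco: 11; Dorne: 3

With modified divisor 7600: modified quotas Arden 5.818, Carrow 2.471, Eskel 3.443, Farrow 8.280, Brisco 10.354, Dorne 2.866.
Rounding up: Arden 6, Carrow 3, Eskel 4, Farrow 9, Brisco 11, Dorne 3 (total 36).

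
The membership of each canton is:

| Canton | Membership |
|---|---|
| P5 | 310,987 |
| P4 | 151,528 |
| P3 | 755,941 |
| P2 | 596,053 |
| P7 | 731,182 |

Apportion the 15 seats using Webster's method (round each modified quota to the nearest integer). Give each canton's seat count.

Standard divisor 2545691/15 ≈ 169712.733; standard quotas: P5 1.832, P4 0.893, P3 4.454, P2 3.512, P7 4.308.
Rounding to the nearest integer gives P5 2, P4 1, P3 4, P2 4, P7 4 — total 15, matching the house size, so no adjustment is needed.

P5 2, P4 1, P3 4, P2 4, P7 4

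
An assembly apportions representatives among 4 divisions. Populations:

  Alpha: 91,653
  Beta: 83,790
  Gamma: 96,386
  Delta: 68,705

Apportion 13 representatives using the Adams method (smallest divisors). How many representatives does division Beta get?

Standard divisor 340534/13 ≈ 26194.923; standard quotas: Alpha 3.499, Beta 3.199, Gamma 3.680, Delta 2.623.
Rounding up gives 4, 4, 4, 3 = 15 seats, so the divisor must be adjusted.
With modified divisor 31300: modified quotas Alpha 2.928, Beta 2.677, Gamma 3.079, Delta 2.195.
Rounding up: Alpha 3, Beta 3, Gamma 4, Delta 3 (total 13).
Beta receives 3.

3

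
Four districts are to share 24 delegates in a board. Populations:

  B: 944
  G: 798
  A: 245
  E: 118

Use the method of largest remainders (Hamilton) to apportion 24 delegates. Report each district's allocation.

Total 2105; standard divisor 2105/24 ≈ 87.708.
Standard quotas: B 10.763, G 9.098, A 2.793, E 1.345.
Lower quotas: B 10, G 9, A 2, E 1 (sum 22, leaving 2 seats).
Remainders in descending order: A 0.793, B 0.763, E 0.345, G 0.098.
The surplus seats go to A, B.

B 11; G 9; A 3; E 1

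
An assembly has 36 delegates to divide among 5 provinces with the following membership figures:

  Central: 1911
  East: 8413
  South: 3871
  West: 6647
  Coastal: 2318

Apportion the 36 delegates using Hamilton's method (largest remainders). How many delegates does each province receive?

The standard divisor is 23160/36 ≈ 643.333.
Standard quotas: Central 2.9705, East 13.0772, South 6.0171, West 10.3321, Coastal 3.6031.
Lower quotas: Central 2, East 13, South 6, West 10, Coastal 3 (sum 34, leaving 2 seats).
Remainders in descending order: Central 0.9705, Coastal 0.6031, West 0.3321, East 0.0772, South 0.0171.
The surplus seats go to Central, Coastal.

Central 3, East 13, South 6, West 10, Coastal 4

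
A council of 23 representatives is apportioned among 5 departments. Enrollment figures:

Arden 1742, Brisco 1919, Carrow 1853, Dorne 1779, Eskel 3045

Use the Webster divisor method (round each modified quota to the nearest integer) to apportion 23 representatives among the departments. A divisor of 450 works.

Arden=4, Brisco=4, Carrow=4, Dorne=4, Eskel=7

With modified divisor 450: modified quotas Arden 3.871, Brisco 4.264, Carrow 4.118, Dorne 3.953, Eskel 6.767.
Rounding to the nearest integer: Arden 4, Brisco 4, Carrow 4, Dorne 4, Eskel 7 (total 23).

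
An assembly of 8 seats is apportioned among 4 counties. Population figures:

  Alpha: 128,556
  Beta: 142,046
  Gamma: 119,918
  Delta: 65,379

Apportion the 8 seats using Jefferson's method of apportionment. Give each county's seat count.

Alpha: 2, Beta: 3, Gamma: 2, Delta: 1

Standard divisor 455899/8 ≈ 56987.375; standard quotas: Alpha 2.256, Beta 2.493, Gamma 2.104, Delta 1.147.
Rounding down gives 2, 2, 2, 1 = 7 seats, so the divisor must be adjusted.
With modified divisor 45100: modified quotas Alpha 2.850, Beta 3.150, Gamma 2.659, Delta 1.450.
Rounding down: Alpha 2, Beta 3, Gamma 2, Delta 1 (total 8).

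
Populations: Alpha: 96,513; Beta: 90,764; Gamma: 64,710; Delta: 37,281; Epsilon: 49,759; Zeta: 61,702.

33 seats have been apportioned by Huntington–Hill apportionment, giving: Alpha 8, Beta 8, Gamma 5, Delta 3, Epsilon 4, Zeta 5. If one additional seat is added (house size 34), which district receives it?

Priority for the next seat is population ÷ (√(s·(s+1))).
Priorities: Alpha 11374.166, Beta 10696.640, Gamma 11814.376, Delta 10762.098, Epsilon 11126.451, Zeta 11265.192.
Highest priority: Gamma.

Gamma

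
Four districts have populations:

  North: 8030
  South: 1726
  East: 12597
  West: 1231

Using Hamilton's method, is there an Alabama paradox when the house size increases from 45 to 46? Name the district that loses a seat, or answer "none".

West

At 45 seats: North 15, South 3, East 24, West 3.
At 46 seats: North 16, South 3, East 25, West 2.
West drops from 3 to 2.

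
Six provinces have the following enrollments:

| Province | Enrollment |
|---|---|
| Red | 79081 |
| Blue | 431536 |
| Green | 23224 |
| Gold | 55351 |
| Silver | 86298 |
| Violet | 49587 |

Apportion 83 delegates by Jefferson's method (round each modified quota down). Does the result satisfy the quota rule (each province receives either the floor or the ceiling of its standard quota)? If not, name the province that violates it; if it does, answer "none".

Blue

Standard quotas: Red 9.052, Blue 49.398, Green 2.658, Gold 6.336, Silver 9.879, Violet 5.676.
Jefferson allocation: Red 9, Blue 51, Green 2, Gold 6, Silver 10, Violet 5.
Blue has quota 49.398 (lower 49, upper 50) but receives 51 — outside the quota interval.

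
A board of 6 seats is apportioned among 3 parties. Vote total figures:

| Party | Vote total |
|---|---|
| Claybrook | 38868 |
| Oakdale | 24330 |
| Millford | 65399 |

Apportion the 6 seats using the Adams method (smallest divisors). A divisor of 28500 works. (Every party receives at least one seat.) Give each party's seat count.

With modified divisor 28500: modified quotas Claybrook 1.364, Oakdale 0.854, Millford 2.295.
Rounding up: Claybrook 2, Oakdale 1, Millford 3 (total 6).

Claybrook=2; Oakdale=1; Millford=3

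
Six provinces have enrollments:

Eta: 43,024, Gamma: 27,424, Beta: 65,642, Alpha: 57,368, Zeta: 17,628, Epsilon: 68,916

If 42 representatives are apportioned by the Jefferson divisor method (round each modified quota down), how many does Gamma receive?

Standard divisor 280002/42 ≈ 6666.714; standard quotas: Eta 6.454, Gamma 4.114, Beta 9.846, Alpha 8.605, Zeta 2.644, Epsilon 10.337.
Rounding down gives 6, 4, 9, 8, 2, 10 = 39 seats, so the divisor must be adjusted.
With modified divisor 6200: modified quotas Eta 6.939, Gamma 4.423, Beta 10.587, Alpha 9.253, Zeta 2.843, Epsilon 11.115.
Rounding down: Eta 6, Gamma 4, Beta 10, Alpha 9, Zeta 2, Epsilon 11 (total 42).
Gamma receives 4.

4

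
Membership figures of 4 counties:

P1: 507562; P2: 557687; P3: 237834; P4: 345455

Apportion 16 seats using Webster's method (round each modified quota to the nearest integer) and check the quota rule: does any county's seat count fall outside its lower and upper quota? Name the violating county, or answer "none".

Standard quotas: P1 4.926, P2 5.413, P3 2.308, P4 3.353.
Webster allocation: P1 5, P2 6, P3 2, P4 3.
Every allocation lies between the lower and upper quota.

none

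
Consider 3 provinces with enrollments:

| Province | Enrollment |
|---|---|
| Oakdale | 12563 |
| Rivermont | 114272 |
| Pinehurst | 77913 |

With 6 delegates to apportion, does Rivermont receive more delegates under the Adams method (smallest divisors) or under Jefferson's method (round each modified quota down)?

Adams: Oakdale 1, Rivermont 3, Pinehurst 2.
Jefferson: Oakdale 0, Rivermont 4, Pinehurst 2.
Rivermont gets 3 under Adams and 4 under Jefferson.

Jefferson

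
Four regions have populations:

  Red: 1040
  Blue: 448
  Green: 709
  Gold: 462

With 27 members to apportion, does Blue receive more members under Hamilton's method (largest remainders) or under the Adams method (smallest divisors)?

Adams

Hamilton: Red 11, Blue 4, Green 7, Gold 5.
Adams: Red 10, Blue 5, Green 7, Gold 5.
Blue gets 4 under Hamilton and 5 under Adams.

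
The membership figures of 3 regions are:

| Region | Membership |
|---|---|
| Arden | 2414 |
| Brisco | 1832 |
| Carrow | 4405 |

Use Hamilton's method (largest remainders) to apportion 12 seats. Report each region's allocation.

Arden 3; Brisco 3; Carrow 6

Total 8651; standard divisor 8651/12 ≈ 720.917.
Standard quotas: Arden 3.349, Brisco 2.541, Carrow 6.110.
Lower quotas: Arden 3, Brisco 2, Carrow 6 (sum 11, leaving 1 seat).
Remainders in descending order: Brisco 0.541, Arden 0.349, Carrow 0.110.
The surplus seat goes to Brisco.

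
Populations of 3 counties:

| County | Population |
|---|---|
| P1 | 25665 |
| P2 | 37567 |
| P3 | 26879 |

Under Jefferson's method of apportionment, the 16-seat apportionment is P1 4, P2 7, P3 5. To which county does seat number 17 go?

P1

Priority for the next seat is population ÷ (current seats + 1).
Priorities: P1 5133.000, P2 4695.875, P3 4479.833.
Highest priority: P1.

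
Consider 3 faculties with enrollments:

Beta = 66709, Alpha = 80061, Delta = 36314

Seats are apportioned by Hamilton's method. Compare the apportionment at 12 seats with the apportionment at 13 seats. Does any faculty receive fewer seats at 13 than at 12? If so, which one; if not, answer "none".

Delta

At 12 seats: Beta 4, Alpha 5, Delta 3.
At 13 seats: Beta 5, Alpha 6, Delta 2.
Delta drops from 3 to 2.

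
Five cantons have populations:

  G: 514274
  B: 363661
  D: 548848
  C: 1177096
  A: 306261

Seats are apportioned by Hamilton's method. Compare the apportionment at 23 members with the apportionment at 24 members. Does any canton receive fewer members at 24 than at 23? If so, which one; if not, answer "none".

At 23 seats: G 4, B 3, D 4, C 9, A 3.
At 24 seats: G 4, B 3, D 5, C 10, A 2.
A drops from 3 to 2.

A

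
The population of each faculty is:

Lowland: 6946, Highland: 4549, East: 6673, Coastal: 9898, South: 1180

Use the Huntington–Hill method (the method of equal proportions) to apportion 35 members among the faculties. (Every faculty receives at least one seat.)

With divisor 832: modified quotas Lowland 8.349, Highland 5.468, East 8.020, Coastal 11.897, South 1.418.
Geometric-mean thresholds: Lowland √(8·9)=8.485, Highland √(5·6)=5.477, East √(8·9)=8.485, Coastal √(11·12)=11.489, South √(1·2)=1.414.
Each quota rounded against its threshold gives Lowland 8, Highland 5, East 8, Coastal 12, South 2 (total 35).

Lowland 8, Highland 5, East 8, Coastal 12, South 2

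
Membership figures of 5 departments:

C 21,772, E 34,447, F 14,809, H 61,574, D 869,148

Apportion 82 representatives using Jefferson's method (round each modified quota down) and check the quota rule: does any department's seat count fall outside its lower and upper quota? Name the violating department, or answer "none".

D

Standard quotas: C 1.782, E 2.820, F 1.212, H 5.040, D 71.146.
Jefferson allocation: C 1, E 2, F 1, H 5, D 73.
D has quota 71.146 (lower 71, upper 72) but receives 73 — outside the quota interval.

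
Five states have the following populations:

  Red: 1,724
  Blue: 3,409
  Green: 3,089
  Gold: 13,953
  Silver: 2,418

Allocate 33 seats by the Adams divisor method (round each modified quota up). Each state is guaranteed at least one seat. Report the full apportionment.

Standard divisor 24593/33 ≈ 745.242; standard quotas: Red 2.313, Blue 4.574, Green 4.145, Gold 18.723, Silver 3.245.
Rounding up gives 3, 5, 5, 19, 4 = 36 seats, so the divisor must be adjusted.
With modified divisor 813: modified quotas Red 2.121, Blue 4.193, Green 3.800, Gold 17.162, Silver 2.974.
Rounding up: Red 3, Blue 5, Green 4, Gold 18, Silver 3 (total 33).

Red=3, Blue=5, Green=4, Gold=18, Silver=3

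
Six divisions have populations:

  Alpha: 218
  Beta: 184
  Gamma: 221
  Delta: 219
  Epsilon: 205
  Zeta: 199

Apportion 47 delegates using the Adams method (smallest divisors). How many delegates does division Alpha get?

Standard divisor 1246/47 ≈ 26.511; standard quotas: Alpha 8.223, Beta 6.941, Gamma 8.336, Delta 8.261, Epsilon 7.733, Zeta 7.506.
Rounding up gives 9, 7, 9, 9, 8, 8 = 50 seats, so the divisor must be adjusted.
With modified divisor 28: modified quotas Alpha 7.786, Beta 6.571, Gamma 7.893, Delta 7.821, Epsilon 7.321, Zeta 7.107.
Rounding up: Alpha 8, Beta 7, Gamma 8, Delta 8, Epsilon 8, Zeta 8 (total 47).
Alpha receives 8.

8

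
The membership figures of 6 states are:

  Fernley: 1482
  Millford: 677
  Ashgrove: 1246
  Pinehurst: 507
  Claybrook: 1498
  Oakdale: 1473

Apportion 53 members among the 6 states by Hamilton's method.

Standard divisor: 6883 ÷ 53 ≈ 129.868.
Standard quotas: Fernley 11.412, Millford 5.213, Ashgrove 9.594, Pinehurst 3.904, Claybrook 11.535, Oakdale 11.342.
Lower quotas: Fernley 11, Millford 5, Ashgrove 9, Pinehurst 3, Claybrook 11, Oakdale 11 (sum 50, leaving 3 seats).
Remainders in descending order: Pinehurst 0.904, Ashgrove 0.594, Claybrook 0.535, Fernley 0.412, Oakdale 0.342, Millford 0.213.
The surplus seats go to Pinehurst, Ashgrove, Claybrook.

Fernley: 11; Millford: 5; Ashgrove: 10; Pinehurst: 4; Claybrook: 12; Oakdale: 11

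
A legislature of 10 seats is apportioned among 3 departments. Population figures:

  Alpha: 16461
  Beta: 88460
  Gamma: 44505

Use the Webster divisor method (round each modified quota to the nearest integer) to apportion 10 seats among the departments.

Alpha 1, Beta 6, Gamma 3

Standard divisor 149426/10 ≈ 14942.6; standard quotas: Alpha 1.102, Beta 5.920, Gamma 2.978.
Rounding to the nearest integer gives Alpha 1, Beta 6, Gamma 3 — total 10, matching the house size, so no adjustment is needed.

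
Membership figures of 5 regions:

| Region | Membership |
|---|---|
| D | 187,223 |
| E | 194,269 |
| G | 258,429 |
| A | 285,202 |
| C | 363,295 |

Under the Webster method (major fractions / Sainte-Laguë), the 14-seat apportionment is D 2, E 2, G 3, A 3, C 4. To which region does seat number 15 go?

A

Priority for the next seat is population ÷ (current seats + 0.5).
Priorities: D 74889.200, E 77707.600, G 73836.857, A 81486.286, C 80732.222.
Highest priority: A.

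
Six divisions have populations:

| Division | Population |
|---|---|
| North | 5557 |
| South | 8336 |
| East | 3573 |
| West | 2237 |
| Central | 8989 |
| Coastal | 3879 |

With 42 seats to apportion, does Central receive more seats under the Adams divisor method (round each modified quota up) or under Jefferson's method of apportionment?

Jefferson

Adams: North 7, South 11, East 5, West 3, Central 11, Coastal 5.
Jefferson: North 7, South 11, East 4, West 3, Central 12, Coastal 5.
Central gets 11 under Adams and 12 under Jefferson.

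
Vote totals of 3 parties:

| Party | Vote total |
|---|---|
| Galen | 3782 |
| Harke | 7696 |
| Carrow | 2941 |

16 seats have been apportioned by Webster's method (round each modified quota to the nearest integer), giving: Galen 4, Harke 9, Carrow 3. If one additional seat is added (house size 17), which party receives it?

Priority for the next seat is population ÷ (current seats + 0.5).
Priorities: Galen 840.444, Harke 810.105, Carrow 840.286.
Highest priority: Galen.

Galen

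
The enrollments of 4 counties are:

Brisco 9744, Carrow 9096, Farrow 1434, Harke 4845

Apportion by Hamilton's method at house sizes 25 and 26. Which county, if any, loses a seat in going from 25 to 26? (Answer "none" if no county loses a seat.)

At 25 seats: Brisco 10, Carrow 9, Farrow 1, Harke 5.
At 26 seats: Brisco 10, Carrow 9, Farrow 2, Harke 5.
No county's allocation decreased.

none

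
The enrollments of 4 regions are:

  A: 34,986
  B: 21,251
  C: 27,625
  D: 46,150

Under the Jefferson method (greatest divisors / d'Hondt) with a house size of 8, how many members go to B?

Standard divisor 130012/8 ≈ 16251.5; standard quotas: A 2.153, B 1.308, C 1.700, D 2.840.
Rounding down gives 2, 1, 1, 2 = 6 seats, so the divisor must be adjusted.
With modified divisor 12700: modified quotas A 2.755, B 1.673, C 2.175, D 3.634.
Rounding down: A 2, B 1, C 2, D 3 (total 8).
B receives 1.

1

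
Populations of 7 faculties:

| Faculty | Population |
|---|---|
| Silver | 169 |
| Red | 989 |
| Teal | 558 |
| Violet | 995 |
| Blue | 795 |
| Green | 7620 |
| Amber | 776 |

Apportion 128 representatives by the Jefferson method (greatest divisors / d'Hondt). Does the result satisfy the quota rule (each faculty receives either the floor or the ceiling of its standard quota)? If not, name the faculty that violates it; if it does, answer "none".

Standard quotas: Silver 1.818, Red 10.636, Teal 6.001, Violet 10.701, Blue 8.550, Green 81.949, Amber 8.345.
Jefferson allocation: Silver 1, Red 10, Teal 6, Violet 11, Blue 8, Green 84, Amber 8.
Green has quota 81.949 (lower 81, upper 82) but receives 84 — outside the quota interval.

Green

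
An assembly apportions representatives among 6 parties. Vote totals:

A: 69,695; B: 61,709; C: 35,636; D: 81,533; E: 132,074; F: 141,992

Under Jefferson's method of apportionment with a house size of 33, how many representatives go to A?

4

Standard divisor 522639/33 ≈ 15837.545; standard quotas: A 4.401, B 3.896, C 2.250, D 5.148, E 8.339, F 8.966.
Rounding down gives 4, 3, 2, 5, 8, 8 = 30 seats, so the divisor must be adjusted.
With modified divisor 14400: modified quotas A 4.840, B 4.285, C 2.475, D 5.662, E 9.172, F 9.861.
Rounding down: A 4, B 4, C 2, D 5, E 9, F 9 (total 33).
A receives 4.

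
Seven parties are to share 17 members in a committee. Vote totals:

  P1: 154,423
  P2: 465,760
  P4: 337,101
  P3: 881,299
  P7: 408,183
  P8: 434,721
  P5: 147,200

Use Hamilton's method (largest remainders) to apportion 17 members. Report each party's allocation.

P1 1, P2 3, P4 2, P3 5, P7 2, P8 3, P5 1

Total 2828687; standard divisor 2828687/17 ≈ 166393.353.
Standard quotas: P1 0.9281, P2 2.7992, P4 2.0259, P3 5.2965, P7 2.4531, P8 2.6126, P5 0.8847.
Lower quotas: P1 0, P2 2, P4 2, P3 5, P7 2, P8 2, P5 0 (sum 13, leaving 4 seats).
Remainders in descending order: P1 0.9281, P5 0.8847, P2 0.7992, P8 0.6126, P7 0.4531, P3 0.2965, P4 0.0259.
Largest remainders: P1, P5, P2, P8 receive the extra seats.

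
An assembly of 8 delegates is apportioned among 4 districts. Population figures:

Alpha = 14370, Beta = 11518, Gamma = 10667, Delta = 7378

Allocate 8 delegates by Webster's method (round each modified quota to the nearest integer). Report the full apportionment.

Alpha: 3, Beta: 2, Gamma: 2, Delta: 1

Standard divisor 43933/8 ≈ 5491.625; standard quotas: Alpha 2.617, Beta 2.097, Gamma 1.942, Delta 1.344.
Rounding to the nearest integer gives Alpha 3, Beta 2, Gamma 2, Delta 1 — total 8, matching the house size, so no adjustment is needed.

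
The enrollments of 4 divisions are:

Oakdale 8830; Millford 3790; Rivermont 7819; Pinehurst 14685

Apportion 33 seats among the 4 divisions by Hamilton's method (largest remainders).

Oakdale: 8; Millford: 4; Rivermont: 7; Pinehurst: 14

The standard divisor is 35124/33 ≈ 1064.364.
Standard quotas: Oakdale 8.2960, Millford 3.5608, Rivermont 7.3462, Pinehurst 13.7970.
Lower quotas: Oakdale 8, Millford 3, Rivermont 7, Pinehurst 13 (sum 31, leaving 2 seats).
Remainders in descending order: Pinehurst 0.7970, Millford 0.5608, Rivermont 0.3462, Oakdale 0.2960.
Largest remainders: Pinehurst, Millford receive the extra seats.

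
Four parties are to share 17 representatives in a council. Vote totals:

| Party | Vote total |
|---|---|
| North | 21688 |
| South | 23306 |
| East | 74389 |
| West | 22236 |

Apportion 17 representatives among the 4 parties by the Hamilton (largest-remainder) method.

North=2, South=3, East=9, West=3

Total 141619; standard divisor 141619/17 ≈ 8330.529.
Standard quotas: North 2.6034, South 2.7977, East 8.9297, West 2.6692.
Lower quotas: North 2, South 2, East 8, West 2 (sum 14, leaving 3 seats).
Remainders in descending order: East 0.9297, South 0.7977, West 0.6692, North 0.6034.
Largest remainders: East, South, West receive the extra seats.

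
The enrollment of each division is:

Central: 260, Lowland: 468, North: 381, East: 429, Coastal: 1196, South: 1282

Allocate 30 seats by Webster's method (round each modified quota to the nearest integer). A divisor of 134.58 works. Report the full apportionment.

With modified divisor 134.58: modified quotas Central 1.932, Lowland 3.477, North 2.831, East 3.188, Coastal 8.887, South 9.526.
Rounding to the nearest integer: Central 2, Lowland 3, North 3, East 3, Coastal 9, South 10 (total 30).

Central 2; Lowland 3; North 3; East 3; Coastal 9; South 10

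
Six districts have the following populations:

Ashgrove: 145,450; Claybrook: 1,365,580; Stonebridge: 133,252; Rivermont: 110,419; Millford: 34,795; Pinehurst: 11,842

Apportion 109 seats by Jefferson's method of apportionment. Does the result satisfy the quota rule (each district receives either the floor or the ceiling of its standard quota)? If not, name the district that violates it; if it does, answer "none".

Standard quotas: Ashgrove 8.801, Claybrook 82.632, Stonebridge 8.063, Rivermont 6.682, Millford 2.105, Pinehurst 0.717.
Jefferson allocation: Ashgrove 9, Claybrook 84, Stonebridge 8, Rivermont 6, Millford 2, Pinehurst 0.
Claybrook has quota 82.632 (lower 82, upper 83) but receives 84 — outside the quota interval.

Claybrook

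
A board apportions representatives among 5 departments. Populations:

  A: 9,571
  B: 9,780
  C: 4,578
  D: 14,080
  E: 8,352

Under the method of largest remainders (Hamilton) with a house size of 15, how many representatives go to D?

Standard divisor: 46361 ÷ 15 ≈ 3090.733.
Standard quotas: A 3.0967, B 3.1643, C 1.4812, D 4.5556, E 2.7023.
Lower quotas: A 3, B 3, C 1, D 4, E 2 (sum 13, leaving 2 seats).
Remainders in descending order: E 0.7023, D 0.5556, C 0.4812, B 0.1643, A 0.0967.
Largest remainders: E, D receive the extra seats.
D receives 5.

5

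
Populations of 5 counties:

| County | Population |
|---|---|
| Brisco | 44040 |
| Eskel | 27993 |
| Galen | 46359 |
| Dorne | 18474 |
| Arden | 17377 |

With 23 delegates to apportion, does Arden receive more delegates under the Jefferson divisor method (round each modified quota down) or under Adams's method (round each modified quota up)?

Adams

Jefferson: Brisco 7, Eskel 4, Galen 7, Dorne 3, Arden 2.
Adams: Brisco 6, Eskel 4, Galen 7, Dorne 3, Arden 3.
Arden gets 2 under Jefferson and 3 under Adams.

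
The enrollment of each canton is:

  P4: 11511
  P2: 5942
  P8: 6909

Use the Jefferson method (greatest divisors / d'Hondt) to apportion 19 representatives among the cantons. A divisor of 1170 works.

P4: 9; P2: 5; P8: 5

With modified divisor 1170: modified quotas P4 9.838, P2 5.079, P8 5.905.
Rounding down: P4 9, P2 5, P8 5 (total 19).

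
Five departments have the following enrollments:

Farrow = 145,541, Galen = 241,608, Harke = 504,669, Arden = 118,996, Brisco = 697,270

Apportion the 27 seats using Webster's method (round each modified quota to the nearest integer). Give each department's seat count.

Farrow 2, Galen 4, Harke 8, Arden 2, Brisco 11

Standard divisor 1708084/27 ≈ 63262.37; standard quotas: Farrow 2.301, Galen 3.819, Harke 7.977, Arden 1.881, Brisco 11.022.
Rounding to the nearest integer gives Farrow 2, Galen 4, Harke 8, Arden 2, Brisco 11 — total 27, matching the house size, so no adjustment is needed.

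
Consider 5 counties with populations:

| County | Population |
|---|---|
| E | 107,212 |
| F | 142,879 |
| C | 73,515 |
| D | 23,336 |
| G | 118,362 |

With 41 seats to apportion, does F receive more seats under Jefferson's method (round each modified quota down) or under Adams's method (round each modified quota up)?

Jefferson

Jefferson: E 9, F 13, C 6, D 2, G 11.
Adams: E 10, F 12, C 7, D 2, G 10.
F gets 13 under Jefferson and 12 under Adams.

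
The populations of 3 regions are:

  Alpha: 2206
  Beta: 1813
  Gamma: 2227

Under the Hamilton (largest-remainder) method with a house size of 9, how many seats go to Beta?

3

Total 6246; standard divisor 6246/9 = 694.
Standard quotas: Alpha 3.179, Beta 2.612, Gamma 3.209.
Lower quotas: Alpha 3, Beta 2, Gamma 3 (sum 8, leaving 1 seat).
Remainders in descending order: Beta 0.612, Gamma 0.209, Alpha 0.179.
The surplus seat goes to Beta.
Beta receives 3.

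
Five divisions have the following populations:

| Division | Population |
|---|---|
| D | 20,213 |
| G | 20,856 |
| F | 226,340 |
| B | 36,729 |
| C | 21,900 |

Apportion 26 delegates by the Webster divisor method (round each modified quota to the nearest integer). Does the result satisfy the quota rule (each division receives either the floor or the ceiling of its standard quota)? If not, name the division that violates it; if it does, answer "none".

F

Standard quotas: D 1.612, G 1.663, F 18.050, B 2.929, C 1.746.
Webster allocation: D 2, G 2, F 17, B 3, C 2.
F has quota 18.050 (lower 18, upper 19) but receives 17 — outside the quota interval.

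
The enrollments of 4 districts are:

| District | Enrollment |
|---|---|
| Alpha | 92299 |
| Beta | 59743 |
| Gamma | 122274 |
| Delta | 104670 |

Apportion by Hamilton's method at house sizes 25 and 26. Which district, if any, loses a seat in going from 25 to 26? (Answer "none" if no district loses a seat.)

none

At 25 seats: Alpha 6, Beta 4, Gamma 8, Delta 7.
At 26 seats: Alpha 6, Beta 4, Gamma 9, Delta 7.
No district's allocation decreased.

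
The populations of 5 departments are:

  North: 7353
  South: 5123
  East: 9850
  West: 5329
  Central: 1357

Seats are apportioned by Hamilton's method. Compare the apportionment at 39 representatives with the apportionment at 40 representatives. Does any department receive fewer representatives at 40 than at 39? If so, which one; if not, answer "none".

At 39 seats: North 10, South 7, East 13, West 7, Central 2.
At 40 seats: North 10, South 7, East 14, West 7, Central 2.
No department's allocation decreased.

none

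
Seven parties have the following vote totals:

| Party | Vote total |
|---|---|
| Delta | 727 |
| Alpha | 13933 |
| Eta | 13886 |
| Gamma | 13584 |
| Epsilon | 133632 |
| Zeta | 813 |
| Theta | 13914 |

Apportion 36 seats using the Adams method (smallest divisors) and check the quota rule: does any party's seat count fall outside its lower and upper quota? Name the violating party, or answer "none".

Standard quotas: Delta 0.137, Alpha 2.633, Eta 2.624, Gamma 2.567, Epsilon 25.255, Zeta 0.154, Theta 2.630.
Adams allocation: Delta 1, Alpha 3, Eta 3, Gamma 3, Epsilon 22, Zeta 1, Theta 3.
Epsilon has quota 25.255 (lower 25, upper 26) but receives 22 — outside the quota interval.

Epsilon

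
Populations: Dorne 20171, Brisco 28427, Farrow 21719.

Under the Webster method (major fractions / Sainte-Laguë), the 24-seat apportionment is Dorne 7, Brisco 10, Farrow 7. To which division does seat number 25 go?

Priority for the next seat is population ÷ (current seats + 0.5).
Priorities: Dorne 2689.467, Brisco 2707.333, Farrow 2895.867.
Highest priority: Farrow.

Farrow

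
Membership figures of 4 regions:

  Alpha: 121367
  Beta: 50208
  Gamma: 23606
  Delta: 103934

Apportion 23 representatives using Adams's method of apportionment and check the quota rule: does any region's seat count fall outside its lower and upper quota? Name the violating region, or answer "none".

Standard quotas: Alpha 9.332, Beta 3.861, Gamma 1.815, Delta 7.992.
Adams allocation: Alpha 9, Beta 4, Gamma 2, Delta 8.
Every allocation lies between the lower and upper quota.

none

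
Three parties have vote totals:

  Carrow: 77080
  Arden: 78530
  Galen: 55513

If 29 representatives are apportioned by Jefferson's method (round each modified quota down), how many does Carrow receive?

11

Standard divisor 211123/29 ≈ 7280.103; standard quotas: Carrow 10.588, Arden 10.787, Galen 7.625.
Rounding down gives 10, 10, 7 = 27 seats, so the divisor must be adjusted.
With modified divisor 6970: modified quotas Carrow 11.059, Arden 11.267, Galen 7.965.
Rounding down: Carrow 11, Arden 11, Galen 7 (total 29).
Carrow receives 11.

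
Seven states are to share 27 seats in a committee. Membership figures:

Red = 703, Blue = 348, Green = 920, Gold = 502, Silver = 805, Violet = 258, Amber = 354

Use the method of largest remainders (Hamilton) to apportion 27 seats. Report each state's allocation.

Standard divisor: 3890 ÷ 27 ≈ 144.074.
Standard quotas: Red 4.879, Blue 2.415, Green 6.386, Gold 3.484, Silver 5.587, Violet 1.791, Amber 2.457.
Lower quotas: Red 4, Blue 2, Green 6, Gold 3, Silver 5, Violet 1, Amber 2 (sum 23, leaving 4 seats).
Remainders in descending order: Red 0.879, Violet 0.791, Silver 0.587, Gold 0.484, Amber 0.457, Blue 0.415, Green 0.386.
The surplus seats go to Red, Violet, Silver, Gold.

Red 5; Blue 2; Green 6; Gold 4; Silver 6; Violet 2; Amber 2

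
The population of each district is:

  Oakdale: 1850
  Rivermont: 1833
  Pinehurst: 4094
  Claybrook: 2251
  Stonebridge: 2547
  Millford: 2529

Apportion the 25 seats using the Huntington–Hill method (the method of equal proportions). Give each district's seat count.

Oakdale 3, Rivermont 3, Pinehurst 7, Claybrook 4, Stonebridge 4, Millford 4

With divisor 601: modified quotas Oakdale 3.078, Rivermont 3.050, Pinehurst 6.812, Claybrook 3.745, Stonebridge 4.238, Millford 4.208.
Geometric-mean thresholds: Oakdale √(3·4)=3.464, Rivermont √(3·4)=3.464, Pinehurst √(6·7)=6.481, Claybrook √(3·4)=3.464, Stonebridge √(4·5)=4.472, Millford √(4·5)=4.472.
Each quota rounded against its threshold gives Oakdale 3, Rivermont 3, Pinehurst 7, Claybrook 4, Stonebridge 4, Millford 4 (total 25).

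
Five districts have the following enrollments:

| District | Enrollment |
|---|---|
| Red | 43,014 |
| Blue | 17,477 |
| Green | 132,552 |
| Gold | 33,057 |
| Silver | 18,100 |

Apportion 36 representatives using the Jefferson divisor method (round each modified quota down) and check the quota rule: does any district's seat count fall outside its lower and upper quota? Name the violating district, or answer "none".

Standard quotas: Red 6.341, Blue 2.576, Green 19.541, Gold 4.873, Silver 2.668.
Jefferson allocation: Red 6, Blue 2, Green 21, Gold 5, Silver 2.
Green has quota 19.541 (lower 19, upper 20) but receives 21 — outside the quota interval.

Green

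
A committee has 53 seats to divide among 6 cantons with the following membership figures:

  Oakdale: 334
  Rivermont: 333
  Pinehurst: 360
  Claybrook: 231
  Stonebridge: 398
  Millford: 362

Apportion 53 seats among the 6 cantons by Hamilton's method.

Oakdale 9, Rivermont 9, Pinehurst 9, Claybrook 6, Stonebridge 10, Millford 10

The standard divisor is 2018/53 ≈ 38.075.
Standard quotas: Oakdale 8.772, Rivermont 8.746, Pinehurst 9.455, Claybrook 6.067, Stonebridge 10.453, Millford 9.507.
Lower quotas: Oakdale 8, Rivermont 8, Pinehurst 9, Claybrook 6, Stonebridge 10, Millford 9 (sum 50, leaving 3 seats).
Remainders in descending order: Oakdale 0.772, Rivermont 0.746, Millford 0.507, Pinehurst 0.455, Stonebridge 0.453, Claybrook 0.067.
Largest remainders: Oakdale, Rivermont, Millford receive the extra seats.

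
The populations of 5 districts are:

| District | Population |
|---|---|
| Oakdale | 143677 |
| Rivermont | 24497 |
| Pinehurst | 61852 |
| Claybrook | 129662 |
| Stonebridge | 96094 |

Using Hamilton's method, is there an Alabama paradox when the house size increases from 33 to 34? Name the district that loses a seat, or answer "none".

At 33 seats: Oakdale 10, Rivermont 2, Pinehurst 5, Claybrook 9, Stonebridge 7.
At 34 seats: Oakdale 11, Rivermont 2, Pinehurst 4, Claybrook 10, Stonebridge 7.
Pinehurst drops from 5 to 4.

Pinehurst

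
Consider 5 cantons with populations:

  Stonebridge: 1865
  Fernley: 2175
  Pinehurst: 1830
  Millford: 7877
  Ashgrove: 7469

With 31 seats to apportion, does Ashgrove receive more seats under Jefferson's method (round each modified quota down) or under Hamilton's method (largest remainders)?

Jefferson

Jefferson: Stonebridge 2, Fernley 3, Pinehurst 2, Millford 12, Ashgrove 12.
Hamilton: Stonebridge 3, Fernley 3, Pinehurst 3, Millford 11, Ashgrove 11.
Ashgrove gets 12 under Jefferson and 11 under Hamilton.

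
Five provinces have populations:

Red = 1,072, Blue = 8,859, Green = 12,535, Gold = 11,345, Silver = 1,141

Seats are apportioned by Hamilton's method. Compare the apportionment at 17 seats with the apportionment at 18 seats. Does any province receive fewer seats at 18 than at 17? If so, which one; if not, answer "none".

At 17 seats: Red 1, Blue 4, Green 6, Gold 5, Silver 1.
At 18 seats: Red 0, Blue 5, Green 6, Gold 6, Silver 1.
Red drops from 1 to 0.

Red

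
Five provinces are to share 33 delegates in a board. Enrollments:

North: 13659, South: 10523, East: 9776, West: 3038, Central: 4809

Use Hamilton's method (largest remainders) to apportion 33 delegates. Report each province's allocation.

North 11; South 8; East 8; West 2; Central 4

The standard divisor is 41805/33 ≈ 1266.818.
Standard quotas: North 10.7821, South 8.3066, East 7.7170, West 2.3981, Central 3.7961.
Lower quotas: North 10, South 8, East 7, West 2, Central 3 (sum 30, leaving 3 seats).
Remainders in descending order: Central 0.7961, North 0.7821, East 0.7170, West 0.3981, South 0.3066.
Largest remainders: Central, North, East receive the extra seats.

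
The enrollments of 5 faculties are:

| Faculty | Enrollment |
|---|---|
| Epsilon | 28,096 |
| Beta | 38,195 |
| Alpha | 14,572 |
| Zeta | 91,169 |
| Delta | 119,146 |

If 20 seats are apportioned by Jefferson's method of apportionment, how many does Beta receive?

Standard divisor 291178/20 ≈ 14558.9; standard quotas: Epsilon 1.930, Beta 2.623, Alpha 1.001, Zeta 6.262, Delta 8.184.
Rounding down gives 1, 2, 1, 6, 8 = 18 seats, so the divisor must be adjusted.
With modified divisor 13100: modified quotas Epsilon 2.145, Beta 2.916, Alpha 1.112, Zeta 6.959, Delta 9.095.
Rounding down: Epsilon 2, Beta 2, Alpha 1, Zeta 6, Delta 9 (total 20).
Beta receives 2.

2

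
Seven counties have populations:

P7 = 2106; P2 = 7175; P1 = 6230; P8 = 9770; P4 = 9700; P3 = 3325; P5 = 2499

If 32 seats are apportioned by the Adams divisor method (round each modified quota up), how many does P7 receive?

Standard divisor 40805/32 ≈ 1275.156; standard quotas: P7 1.652, P2 5.627, P1 4.886, P8 7.662, P4 7.607, P3 2.608, P5 1.960.
Rounding up gives 2, 6, 5, 8, 8, 3, 2 = 34 seats, so the divisor must be adjusted.
With modified divisor 1400: modified quotas P7 1.504, P2 5.125, P1 4.450, P8 6.979, P4 6.929, P3 2.375, P5 1.785.
Rounding up: P7 2, P2 6, P1 5, P8 7, P4 7, P3 3, P5 2 (total 32).
P7 receives 2.

2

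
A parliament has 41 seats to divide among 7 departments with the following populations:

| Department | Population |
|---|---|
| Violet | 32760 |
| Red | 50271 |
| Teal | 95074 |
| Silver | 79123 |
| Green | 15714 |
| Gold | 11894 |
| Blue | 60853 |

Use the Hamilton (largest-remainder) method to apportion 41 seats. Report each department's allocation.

Standard divisor: 345689 ÷ 41 ≈ 8431.439.
Standard quotas: Violet 3.8855, Red 5.9623, Teal 11.2761, Silver 9.3843, Green 1.8637, Gold 1.4107, Blue 7.2174.
Lower quotas: Violet 3, Red 5, Teal 11, Silver 9, Green 1, Gold 1, Blue 7 (sum 37, leaving 4 seats).
Remainders in descending order: Red 0.9623, Violet 0.8855, Green 0.8637, Gold 0.4107, Silver 0.3843, Teal 0.2761, Blue 0.2174.
The surplus seats go to Red, Violet, Green, Gold.

Violet: 4, Red: 6, Teal: 11, Silver: 9, Green: 2, Gold: 2, Blue: 7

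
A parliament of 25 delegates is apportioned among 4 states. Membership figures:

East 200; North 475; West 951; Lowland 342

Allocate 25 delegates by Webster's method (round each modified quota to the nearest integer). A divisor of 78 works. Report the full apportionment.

With modified divisor 78: modified quotas East 2.564, North 6.090, West 12.192, Lowland 4.385.
Rounding to the nearest integer: East 3, North 6, West 12, Lowland 4 (total 25).

East 3, North 6, West 12, Lowland 4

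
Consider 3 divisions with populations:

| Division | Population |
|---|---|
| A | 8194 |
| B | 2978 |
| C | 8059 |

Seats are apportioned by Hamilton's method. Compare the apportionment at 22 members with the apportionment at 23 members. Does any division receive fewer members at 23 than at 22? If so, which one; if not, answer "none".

At 22 seats: A 9, B 4, C 9.
At 23 seats: A 10, B 3, C 10.
B drops from 4 to 3.

B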